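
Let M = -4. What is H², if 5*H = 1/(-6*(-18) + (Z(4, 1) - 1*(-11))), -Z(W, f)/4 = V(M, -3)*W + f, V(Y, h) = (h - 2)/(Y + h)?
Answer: 49/13140625 ≈ 3.7289e-6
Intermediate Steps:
V(Y, h) = (-2 + h)/(Y + h)
Z(W, f) = -4*f - 20*W/7 (Z(W, f) = -4*(((-2 - 3)/(-4 - 3))*W + f) = -4*((-5/(-7))*W + f) = -4*((-⅐*(-5))*W + f) = -4*(5*W/7 + f) = -4*(f + 5*W/7) = -4*f - 20*W/7)
H = 7/3625 (H = 1/(5*(-6*(-18) + ((-4*1 - 20/7*4) - 1*(-11)))) = 1/(5*(108 + ((-4 - 80/7) + 11))) = 1/(5*(108 + (-108/7 + 11))) = 1/(5*(108 - 31/7)) = 1/(5*(725/7)) = (⅕)*(7/725) = 7/3625 ≈ 0.0019310)
H² = (7/3625)² = 49/13140625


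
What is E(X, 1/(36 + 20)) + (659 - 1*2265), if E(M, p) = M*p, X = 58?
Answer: -44939/28 ≈ -1605.0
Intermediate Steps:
E(X, 1/(36 + 20)) + (659 - 1*2265) = 58/(36 + 20) + (659 - 1*2265) = 58/56 + (659 - 2265) = 58*(1/56) - 1606 = 29/28 - 1606 = -44939/28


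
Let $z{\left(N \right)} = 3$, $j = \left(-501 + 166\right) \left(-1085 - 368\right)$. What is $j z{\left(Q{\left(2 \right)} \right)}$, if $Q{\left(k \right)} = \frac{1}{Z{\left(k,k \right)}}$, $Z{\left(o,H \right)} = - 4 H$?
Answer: $1460265$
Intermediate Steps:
$j = 486755$ ($j = \left(-335\right) \left(-1453\right) = 486755$)
$Q{\left(k \right)} = - \frac{1}{4 k}$ ($Q{\left(k \right)} = \frac{1}{\left(-4\right) k} = - \frac{1}{4 k}$)
$j z{\left(Q{\left(2 \right)} \right)} = 486755 \cdot 3 = 1460265$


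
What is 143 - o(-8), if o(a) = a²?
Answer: 79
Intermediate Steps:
143 - o(-8) = 143 - 1*(-8)² = 143 - 1*64 = 143 - 64 = 79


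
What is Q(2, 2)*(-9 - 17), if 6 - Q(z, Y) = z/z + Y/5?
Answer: -598/5 ≈ -119.60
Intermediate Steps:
Q(z, Y) = 5 - Y/5 (Q(z, Y) = 6 - (z/z + Y/5) = 6 - (1 + Y*(1/5)) = 6 - (1 + Y/5) = 6 + (-1 - Y/5) = 5 - Y/5)
Q(2, 2)*(-9 - 17) = (5 - 1/5*2)*(-9 - 17) = (5 - 2/5)*(-26) = (23/5)*(-26) = -598/5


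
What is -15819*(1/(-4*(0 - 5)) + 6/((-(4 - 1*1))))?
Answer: 616941/20 ≈ 30847.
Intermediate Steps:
-15819*(1/(-4*(0 - 5)) + 6/((-(4 - 1*1)))) = -15819*(1/(-4*(-5)) + 6/((-(4 - 1)))) = -15819*(1/20 + 6/((-1*3))) = -15819*(1*(1/20) + 6/(-3)) = -15819*(1/20 + 6*(-1/3)) = -15819*(1/20 - 2) = -15819*(-39/20) = 616941/20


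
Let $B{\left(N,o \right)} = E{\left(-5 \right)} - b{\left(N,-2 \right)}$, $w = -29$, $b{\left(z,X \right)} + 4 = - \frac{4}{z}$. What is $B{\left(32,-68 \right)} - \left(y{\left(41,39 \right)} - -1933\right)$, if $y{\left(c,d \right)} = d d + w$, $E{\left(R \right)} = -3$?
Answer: $- \frac{27391}{8} \approx -3423.9$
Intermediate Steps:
$b{\left(z,X \right)} = -4 - \frac{4}{z}$
$B{\left(N,o \right)} = 1 + \frac{4}{N}$ ($B{\left(N,o \right)} = -3 - \left(-4 - \frac{4}{N}\right) = -3 + \left(4 + \frac{4}{N}\right) = 1 + \frac{4}{N}$)
$y{\left(c,d \right)} = -29 + d^{2}$ ($y{\left(c,d \right)} = d d - 29 = d^{2} - 29 = -29 + d^{2}$)
$B{\left(32,-68 \right)} - \left(y{\left(41,39 \right)} - -1933\right) = \frac{4 + 32}{32} - \left(\left(-29 + 39^{2}\right) - -1933\right) = \frac{1}{32} \cdot 36 - \left(\left(-29 + 1521\right) + 1933\right) = \frac{9}{8} - \left(1492 + 1933\right) = \frac{9}{8} - 3425 = - \frac{27391}{8}$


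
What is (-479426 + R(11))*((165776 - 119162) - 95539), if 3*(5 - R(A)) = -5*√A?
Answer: 23455672425 - 244625*√11/3 ≈ 2.3455e+10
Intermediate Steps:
R(A) = 5 + 5*√A/3 (R(A) = 5 - (-5)*√A/3 = 5 + 5*√A/3)
(-479426 + R(11))*((165776 - 119162) - 95539) = (-479426 + (5 + 5*√11/3))*((165776 - 119162) - 95539) = (-479421 + 5*√11/3)*(46614 - 95539) = (-479421 + 5*√11/3)*(-48925) = 23455672425 - 244625*√11/3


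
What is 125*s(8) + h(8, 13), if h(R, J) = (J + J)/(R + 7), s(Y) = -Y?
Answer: -14974/15 ≈ -998.27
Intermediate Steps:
h(R, J) = 2*J/(7 + R) (h(R, J) = (2*J)/(7 + R) = 2*J/(7 + R))
125*s(8) + h(8, 13) = 125*(-1*8) + 2*13/(7 + 8) = 125*(-8) + 2*13/15 = -1000 + 2*13*(1/15) = -1000 + 26/15 = -14974/15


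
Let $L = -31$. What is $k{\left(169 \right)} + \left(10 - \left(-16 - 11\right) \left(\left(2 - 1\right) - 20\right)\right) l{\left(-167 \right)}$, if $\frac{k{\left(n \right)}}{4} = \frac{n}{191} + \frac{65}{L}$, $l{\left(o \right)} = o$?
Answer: $\frac{497341217}{5921} \approx 83996.0$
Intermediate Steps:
$k{\left(n \right)} = - \frac{260}{31} + \frac{4 n}{191}$ ($k{\left(n \right)} = 4 \left(\frac{n}{191} + \frac{65}{-31}\right) = 4 \left(n \frac{1}{191} + 65 \left(- \frac{1}{31}\right)\right) = 4 \left(\frac{n}{191} - \frac{65}{31}\right) = 4 \left(- \frac{65}{31} + \frac{n}{191}\right) = - \frac{260}{31} + \frac{4 n}{191}$)
$k{\left(169 \right)} + \left(10 - \left(-16 - 11\right) \left(\left(2 - 1\right) - 20\right)\right) l{\left(-167 \right)} = \left(- \frac{260}{31} + \frac{4}{191} \cdot 169\right) + \left(10 - \left(-16 - 11\right) \left(\left(2 - 1\right) - 20\right)\right) \left(-167\right) = \left(- \frac{260}{31} + \frac{676}{191}\right) + \left(10 - - 27 \left(\left(2 - 1\right) - 20\right)\right) \left(-167\right) = - \frac{28704}{5921} + \left(10 - - 27 \left(1 - 20\right)\right) \left(-167\right) = - \frac{28704}{5921} + \left(10 - \left(-27\right) \left(-19\right)\right) \left(-167\right) = - \frac{28704}{5921} + \left(10 - 513\right) \left(-167\right) = - \frac{28704}{5921} - -84001 = - \frac{28704}{5921} + 84001 = \frac{497341217}{5921}$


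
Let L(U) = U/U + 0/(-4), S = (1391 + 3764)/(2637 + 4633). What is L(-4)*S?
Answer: 1031/1454 ≈ 0.70908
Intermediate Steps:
S = 1031/1454 (S = 5155/7270 = 5155*(1/7270) = 1031/1454 ≈ 0.70908)
L(U) = 1 (L(U) = 1 + 0*(-1/4) = 1 + 0 = 1)
L(-4)*S = 1*(1031/1454) = 1031/1454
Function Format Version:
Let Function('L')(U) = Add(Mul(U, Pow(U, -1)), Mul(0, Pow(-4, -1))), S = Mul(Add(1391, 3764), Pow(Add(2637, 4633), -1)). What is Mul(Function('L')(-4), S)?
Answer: Rational(1031, 1454) ≈ 0.70908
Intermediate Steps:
S = Rational(1031, 1454) (S = Mul(5155, Pow(7270, -1)) = Mul(5155, Rational(1, 7270)) = Rational(1031, 1454) ≈ 0.70908)
Function('L')(U) = 1 (Function('L')(U) = Add(1, Mul(0, Rational(-1, 4))) = Add(1, 0) = 1)
Mul(Function('L')(-4), S) = Mul(1, Rational(1031, 1454)) = Rational(1031, 1454)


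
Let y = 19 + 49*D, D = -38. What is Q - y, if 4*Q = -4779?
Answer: 2593/4 ≈ 648.25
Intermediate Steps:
Q = -4779/4 (Q = (¼)*(-4779) = -4779/4 ≈ -1194.8)
y = -1843 (y = 19 + 49*(-38) = 19 - 1862 = -1843)
Q - y = -4779/4 - 1*(-1843) = -4779/4 + 1843 = 2593/4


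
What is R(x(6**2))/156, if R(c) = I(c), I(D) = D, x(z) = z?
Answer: 3/13 ≈ 0.23077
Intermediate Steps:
R(c) = c
R(x(6**2))/156 = 6**2/156 = 36*(1/156) = 3/13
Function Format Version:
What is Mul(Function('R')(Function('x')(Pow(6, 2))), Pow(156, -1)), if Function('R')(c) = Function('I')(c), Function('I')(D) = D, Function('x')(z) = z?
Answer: Rational(3, 13) ≈ 0.23077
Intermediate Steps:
Function('R')(c) = c
Mul(Function('R')(Function('x')(Pow(6, 2))), Pow(156, -1)) = Mul(Pow(6, 2), Pow(156, -1)) = Mul(36, Rational(1, 156)) = Rational(3, 13)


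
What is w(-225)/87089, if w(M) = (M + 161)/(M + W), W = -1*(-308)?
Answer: -64/7228387 ≈ -8.8540e-6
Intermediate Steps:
W = 308
w(M) = (161 + M)/(308 + M) (w(M) = (M + 161)/(M + 308) = (161 + M)/(308 + M))
w(-225)/87089 = ((161 - 225)/(308 - 225))/87089 = (-64/83)*(1/87089) = ((1/83)*(-64))*(1/87089) = -64/83*1/87089 = -64/7228387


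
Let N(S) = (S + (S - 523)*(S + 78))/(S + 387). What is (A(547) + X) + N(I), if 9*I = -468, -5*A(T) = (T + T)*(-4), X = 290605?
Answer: 19526173/67 ≈ 2.9144e+5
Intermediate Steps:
A(T) = 8*T/5 (A(T) = -(T + T)*(-4)/5 = -2*T*(-4)/5 = -(-8)*T/5 = 8*T/5)
I = -52 (I = (1/9)*(-468) = -52)
N(S) = (S + (-523 + S)*(78 + S))/(387 + S)
(A(547) + X) + N(I) = ((8/5)*547 + 290605) + (-40794 + (-52)**2 - 444*(-52))/(387 - 52) = (4376/5 + 290605) + (-40794 + 2704 + 23088)/335 = 1457401/5 + (1/335)*(-15002) = 1457401/5 - 15002/335 = 19526173/67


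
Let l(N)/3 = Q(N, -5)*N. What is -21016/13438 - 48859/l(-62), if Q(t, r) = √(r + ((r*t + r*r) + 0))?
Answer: -10508/6719 + 48859*√330/61380 ≈ 12.896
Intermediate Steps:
Q(t, r) = √(r + r² + r*t) (Q(t, r) = √(r + ((r*t + r²) + 0)) = √(r + ((r² + r*t) + 0)) = √(r + (r² + r*t)) = √(r + r² + r*t))
l(N) = 3*N*√(20 - 5*N) (l(N) = 3*(√(-5*(1 - 5 + N))*N) = 3*(√(-5*(-4 + N))*N) = 3*(√(20 - 5*N)*N) = 3*(N*√(20 - 5*N)) = 3*N*√(20 - 5*N))
-21016/13438 - 48859/l(-62) = -21016/13438 - 48859*(-1/(186*√(20 - 5*(-62)))) = -21016*1/13438 - 48859*(-1/(186*√(20 + 310))) = -10508/6719 - 48859*(-√330/61380) = -10508/6719 - (-48859)*√330/61380 = -10508/6719 + 48859*√330/61380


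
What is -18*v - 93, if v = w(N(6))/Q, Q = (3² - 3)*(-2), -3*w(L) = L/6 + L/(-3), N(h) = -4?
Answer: -280/3 ≈ -93.333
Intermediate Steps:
w(L) = L/18 (w(L) = -(L/6 + L/(-3))/3 = -(L*(⅙) + L*(-⅓))/3 = -(L/6 - L/3)/3 = -(-1)*L/18 = L/18)
Q = -12 (Q = (9 - 3)*(-2) = 6*(-2) = -12)
v = 1/54 (v = ((1/18)*(-4))/(-12) = -2/9*(-1/12) = 1/54 ≈ 0.018519)
-18*v - 93 = -18*1/54 - 93 = -⅓ - 93 = -280/3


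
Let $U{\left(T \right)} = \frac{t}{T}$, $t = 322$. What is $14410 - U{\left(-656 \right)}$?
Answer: $\frac{4726641}{328} \approx 14410.0$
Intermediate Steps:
$U{\left(T \right)} = \frac{322}{T}$
$14410 - U{\left(-656 \right)} = 14410 - \frac{322}{-656} = 14410 - 322 \left(- \frac{1}{656}\right) = 14410 - - \frac{161}{328} = 14410 + \frac{161}{328} = \frac{4726641}{328}$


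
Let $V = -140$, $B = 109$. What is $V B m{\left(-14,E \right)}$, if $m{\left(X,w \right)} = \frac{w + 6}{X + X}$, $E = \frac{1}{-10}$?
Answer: $\frac{6431}{2} \approx 3215.5$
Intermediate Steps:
$E = - \frac{1}{10} \approx -0.1$
$m{\left(X,w \right)} = \frac{6 + w}{2 X}$
$V B m{\left(-14,E \right)} = \left(-140\right) 109 \frac{6 - \frac{1}{10}}{2 \left(-14\right)} = - 15260 \cdot \frac{1}{2} \left(- \frac{1}{14}\right) \frac{59}{10} = \left(-15260\right) \left(- \frac{59}{280}\right) = \frac{6431}{2}$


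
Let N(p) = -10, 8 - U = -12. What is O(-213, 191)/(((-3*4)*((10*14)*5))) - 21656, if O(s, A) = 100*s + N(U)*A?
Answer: -18188719/840 ≈ -21653.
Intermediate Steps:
U = 20 (U = 8 - 1*(-12) = 8 + 12 = 20)
O(s, A) = -10*A + 100*s (O(s, A) = 100*s - 10*A = -10*A + 100*s)
O(-213, 191)/(((-3*4)*((10*14)*5))) - 21656 = (-10*191 + 100*(-213))/(((-3*4)*((10*14)*5))) - 21656 = (-1910 - 21300)/((-1680*5)) - 21656 = -23210/((-12*700)) - 21656 = -23210/(-8400) - 21656 = -23210*(-1/8400) - 21656 = 2321/840 - 21656 = -18188719/840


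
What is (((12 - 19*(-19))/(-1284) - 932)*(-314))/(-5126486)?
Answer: -187938577/3291204012 ≈ -0.057103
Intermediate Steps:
(((12 - 19*(-19))/(-1284) - 932)*(-314))/(-5126486) = (((12 + 361)*(-1/1284) - 932)*(-314))*(-1/5126486) = ((373*(-1/1284) - 932)*(-314))*(-1/5126486) = ((-373/1284 - 932)*(-314))*(-1/5126486) = -1197061/1284*(-314)*(-1/5126486) = (187938577/642)*(-1/5126486) = -187938577/3291204012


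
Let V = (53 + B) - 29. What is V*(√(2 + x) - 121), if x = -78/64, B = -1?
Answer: -2783 + 115*√2/8 ≈ -2762.7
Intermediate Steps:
x = -39/32 (x = -78*1/64 = -39/32 ≈ -1.2188)
V = 23 (V = (53 - 1) - 29 = 52 - 29 = 23)
V*(√(2 + x) - 121) = 23*(√(2 - 39/32) - 121) = 23*(√(25/32) - 121) = 23*(5*√2/8 - 121) = 23*(-121 + 5*√2/8) = -2783 + 115*√2/8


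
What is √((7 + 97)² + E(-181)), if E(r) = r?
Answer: √10635 ≈ 103.13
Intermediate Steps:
√((7 + 97)² + E(-181)) = √((7 + 97)² - 181) = √(104² - 181) = √(10816 - 181) = √10635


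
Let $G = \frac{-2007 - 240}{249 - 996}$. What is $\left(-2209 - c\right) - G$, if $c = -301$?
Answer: $- \frac{475841}{249} \approx -1911.0$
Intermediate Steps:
$G = \frac{749}{249}$ ($G = - \frac{2247}{-747} = \left(-2247\right) \left(- \frac{1}{747}\right) = \frac{749}{249} \approx 3.008$)
$\left(-2209 - c\right) - G = \left(-2209 - -301\right) - \frac{749}{249} = \left(-2209 + 301\right) - \frac{749}{249} = -1908 - \frac{749}{249} = - \frac{475841}{249}$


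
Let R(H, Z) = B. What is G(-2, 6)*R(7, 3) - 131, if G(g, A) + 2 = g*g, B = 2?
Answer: -127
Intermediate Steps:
G(g, A) = -2 + g² (G(g, A) = -2 + g*g = -2 + g²)
R(H, Z) = 2
G(-2, 6)*R(7, 3) - 131 = (-2 + (-2)²)*2 - 131 = (-2 + 4)*2 - 131 = 2*2 - 131 = 4 - 131 = -127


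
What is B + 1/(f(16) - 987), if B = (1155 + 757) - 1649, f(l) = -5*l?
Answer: 280620/1067 ≈ 263.00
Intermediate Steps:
B = 263 (B = 1912 - 1649 = 263)
B + 1/(f(16) - 987) = 263 + 1/(-5*16 - 987) = 263 + 1/(-80 - 987) = 263 + 1/(-1067) = 263 - 1/1067 = 280620/1067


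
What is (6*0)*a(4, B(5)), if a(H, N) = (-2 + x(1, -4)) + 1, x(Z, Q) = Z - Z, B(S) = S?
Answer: 0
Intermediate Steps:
x(Z, Q) = 0
a(H, N) = -1 (a(H, N) = (-2 + 0) + 1 = -2 + 1 = -1)
(6*0)*a(4, B(5)) = (6*0)*(-1) = 0*(-1) = 0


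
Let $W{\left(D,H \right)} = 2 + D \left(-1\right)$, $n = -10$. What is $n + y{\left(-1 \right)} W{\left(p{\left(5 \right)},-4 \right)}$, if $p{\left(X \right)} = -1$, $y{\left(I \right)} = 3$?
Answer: $-1$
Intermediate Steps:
$W{\left(D,H \right)} = 2 - D$
$n + y{\left(-1 \right)} W{\left(p{\left(5 \right)},-4 \right)} = -10 + 3 \left(2 - -1\right) = -10 + 3 \left(2 + 1\right) = -10 + 3 \cdot 3 = -10 + 9 = -1$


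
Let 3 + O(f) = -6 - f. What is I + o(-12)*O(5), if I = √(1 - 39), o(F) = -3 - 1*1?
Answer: 56 + I*√38 ≈ 56.0 + 6.1644*I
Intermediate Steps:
O(f) = -9 - f (O(f) = -3 + (-6 - f) = -9 - f)
o(F) = -4 (o(F) = -3 - 1 = -4)
I = I*√38 (I = √(-38) = I*√38 ≈ 6.1644*I)
I + o(-12)*O(5) = I*√38 - 4*(-9 - 1*5) = I*√38 - 4*(-9 - 5) = I*√38 - 4*(-14) = I*√38 + 56 = 56 + I*√38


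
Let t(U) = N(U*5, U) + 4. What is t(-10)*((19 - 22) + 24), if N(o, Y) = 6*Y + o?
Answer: -2226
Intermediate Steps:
N(o, Y) = o + 6*Y
t(U) = 4 + 11*U (t(U) = (U*5 + 6*U) + 4 = (5*U + 6*U) + 4 = 11*U + 4 = 4 + 11*U)
t(-10)*((19 - 22) + 24) = (4 + 11*(-10))*((19 - 22) + 24) = (4 - 110)*(-3 + 24) = -106*21 = -2226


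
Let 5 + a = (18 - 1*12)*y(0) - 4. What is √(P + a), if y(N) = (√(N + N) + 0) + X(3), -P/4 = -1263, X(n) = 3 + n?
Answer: √5079 ≈ 71.267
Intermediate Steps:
P = 5052 (P = -4*(-1263) = 5052)
y(N) = 6 + √2*√N (y(N) = (√(N + N) + 0) + (3 + 3) = (√(2*N) + 0) + 6 = (√2*√N + 0) + 6 = √2*√N + 6 = 6 + √2*√N)
a = 27 (a = -5 + ((18 - 1*12)*(6 + √2*√0) - 4) = -5 + ((18 - 12)*(6 + √2*0) - 4) = -5 + (6*(6 + 0) - 4) = -5 + (6*6 - 4) = -5 + (36 - 4) = -5 + 32 = 27)
√(P + a) = √(5052 + 27) = √5079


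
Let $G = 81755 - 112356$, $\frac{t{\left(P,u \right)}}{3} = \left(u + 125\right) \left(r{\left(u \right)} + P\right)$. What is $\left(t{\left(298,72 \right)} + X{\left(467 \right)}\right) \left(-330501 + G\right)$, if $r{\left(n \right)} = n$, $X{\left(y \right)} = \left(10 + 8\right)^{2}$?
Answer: $-79079171388$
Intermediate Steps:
$X{\left(y \right)} = 324$ ($X{\left(y \right)} = 18^{2} = 324$)
$t{\left(P,u \right)} = 3 \left(125 + u\right) \left(P + u\right)$ ($t{\left(P,u \right)} = 3 \left(u + 125\right) \left(u + P\right) = 3 \left(125 + u\right) \left(P + u\right)$)
$G = -30601$
$\left(t{\left(298,72 \right)} + X{\left(467 \right)}\right) \left(-330501 + G\right) = \left(\left(3 \cdot 72^{2} + 375 \cdot 298 + 375 \cdot 72 + 3 \cdot 298 \cdot 72\right) + 324\right) \left(-330501 - 30601\right) = \left(\left(3 \cdot 5184 + 111750 + 27000 + 64368\right) + 324\right) \left(-361102\right) = \left(\left(15552 + 111750 + 27000 + 64368\right) + 324\right) \left(-361102\right) = \left(218670 + 324\right) \left(-361102\right) = 218994 \left(-361102\right) = -79079171388$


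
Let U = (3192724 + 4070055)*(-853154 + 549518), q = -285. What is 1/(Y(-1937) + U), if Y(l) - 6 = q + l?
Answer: -1/2205241166660 ≈ -4.5346e-13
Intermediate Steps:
U = -2205241164444 (U = 7262779*(-303636) = -2205241164444)
Y(l) = -279 + l (Y(l) = 6 + (-285 + l) = -279 + l)
1/(Y(-1937) + U) = 1/((-279 - 1937) - 2205241164444) = 1/(-2216 - 2205241164444) = 1/(-2205241166660) = -1/2205241166660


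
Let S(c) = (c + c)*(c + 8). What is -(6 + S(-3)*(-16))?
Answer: -486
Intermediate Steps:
S(c) = 2*c*(8 + c) (S(c) = (2*c)*(8 + c) = 2*c*(8 + c))
-(6 + S(-3)*(-16)) = -(6 + (2*(-3)*(8 - 3))*(-16)) = -(6 + (2*(-3)*5)*(-16)) = -(6 - 30*(-16)) = -(6 + 480) = -1*486 = -486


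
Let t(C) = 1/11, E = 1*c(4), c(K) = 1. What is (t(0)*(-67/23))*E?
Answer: -67/253 ≈ -0.26482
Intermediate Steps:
E = 1 (E = 1*1 = 1)
t(C) = 1/11
(t(0)*(-67/23))*E = ((-67/23)/11)*1 = ((-67*1/23)/11)*1 = ((1/11)*(-67/23))*1 = -67/253*1 = -67/253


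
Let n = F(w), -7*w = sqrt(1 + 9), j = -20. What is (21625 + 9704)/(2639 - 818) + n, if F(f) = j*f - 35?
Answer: -10802/607 + 20*sqrt(10)/7 ≈ -8.7606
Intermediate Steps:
w = -sqrt(10)/7 (w = -sqrt(1 + 9)/7 = -sqrt(10)/7 ≈ -0.45175)
F(f) = -35 - 20*f (F(f) = -20*f - 35 = -35 - 20*f)
n = -35 + 20*sqrt(10)/7 (n = -35 - (-20)*sqrt(10)/7 = -35 + 20*sqrt(10)/7 ≈ -25.965)
(21625 + 9704)/(2639 - 818) + n = (21625 + 9704)/(2639 - 818) + (-35 + 20*sqrt(10)/7) = 31329/1821 + (-35 + 20*sqrt(10)/7) = 31329*(1/1821) + (-35 + 20*sqrt(10)/7) = 10443/607 + (-35 + 20*sqrt(10)/7) = -10802/607 + 20*sqrt(10)/7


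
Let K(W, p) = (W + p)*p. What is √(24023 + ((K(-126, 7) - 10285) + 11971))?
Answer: 6*√691 ≈ 157.72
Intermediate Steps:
K(W, p) = p*(W + p)
√(24023 + ((K(-126, 7) - 10285) + 11971)) = √(24023 + ((7*(-126 + 7) - 10285) + 11971)) = √(24023 + ((7*(-119) - 10285) + 11971)) = √(24023 + ((-833 - 10285) + 11971)) = √(24023 + (-11118 + 11971)) = √(24023 + 853) = √24876 = 6*√691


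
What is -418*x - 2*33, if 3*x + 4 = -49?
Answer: 21956/3 ≈ 7318.7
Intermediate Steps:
x = -53/3 (x = -4/3 + (⅓)*(-49) = -4/3 - 49/3 = -53/3 ≈ -17.667)
-418*x - 2*33 = -418*(-53/3) - 2*33 = 22154/3 - 66 = 21956/3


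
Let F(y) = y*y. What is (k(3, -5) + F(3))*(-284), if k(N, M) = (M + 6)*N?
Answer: -3408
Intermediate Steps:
k(N, M) = N*(6 + M) (k(N, M) = (6 + M)*N = N*(6 + M))
F(y) = y²
(k(3, -5) + F(3))*(-284) = (3*(6 - 5) + 3²)*(-284) = (3*1 + 9)*(-284) = (3 + 9)*(-284) = 12*(-284) = -3408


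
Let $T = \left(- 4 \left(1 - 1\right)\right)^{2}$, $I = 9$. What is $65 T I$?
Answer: $0$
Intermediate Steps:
$T = 0$ ($T = \left(\left(-4\right) 0\right)^{2} = 0^{2} = 0$)
$65 T I = 65 \cdot 0 \cdot 9 = 0 \cdot 9 = 0$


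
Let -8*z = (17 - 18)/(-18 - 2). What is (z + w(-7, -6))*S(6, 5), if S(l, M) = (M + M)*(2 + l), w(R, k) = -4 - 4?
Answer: -1281/2 ≈ -640.50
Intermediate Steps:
w(R, k) = -8
S(l, M) = 2*M*(2 + l) (S(l, M) = (2*M)*(2 + l) = 2*M*(2 + l))
z = -1/160 (z = -(17 - 18)/(8*(-18 - 2)) = -(-1)/(8*(-20)) = -(-1)*(-1)/(8*20) = -⅛*1/20 = -1/160 ≈ -0.0062500)
(z + w(-7, -6))*S(6, 5) = (-1/160 - 8)*(2*5*(2 + 6)) = -1281*5*8/80 = -1281/160*80 = -1281/2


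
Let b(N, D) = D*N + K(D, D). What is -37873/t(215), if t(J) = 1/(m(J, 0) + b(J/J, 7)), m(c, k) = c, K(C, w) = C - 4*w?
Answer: -7612473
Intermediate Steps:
b(N, D) = -3*D + D*N (b(N, D) = D*N + (D - 4*D) = D*N - 3*D = -3*D + D*N)
t(J) = 1/(-14 + J) (t(J) = 1/(J + 7*(-3 + J/J)) = 1/(J + 7*(-3 + 1)) = 1/(J + 7*(-2)) = 1/(J - 14) = 1/(-14 + J))
-37873/t(215) = -37873/(1/(-14 + 215)) = -37873/(1/201) = -37873/1/201 = -37873*201 = -7612473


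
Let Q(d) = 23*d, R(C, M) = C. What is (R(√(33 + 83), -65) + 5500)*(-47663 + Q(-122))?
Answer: -277579500 - 100938*√29 ≈ -2.7812e+8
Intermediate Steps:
(R(√(33 + 83), -65) + 5500)*(-47663 + Q(-122)) = (√(33 + 83) + 5500)*(-47663 + 23*(-122)) = (√116 + 5500)*(-47663 - 2806) = (2*√29 + 5500)*(-50469) = (5500 + 2*√29)*(-50469) = -277579500 - 100938*√29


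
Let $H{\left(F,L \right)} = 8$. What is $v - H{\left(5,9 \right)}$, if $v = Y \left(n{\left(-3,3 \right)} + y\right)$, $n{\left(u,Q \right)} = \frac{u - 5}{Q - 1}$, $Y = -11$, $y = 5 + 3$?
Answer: $-52$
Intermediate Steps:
$y = 8$
$n{\left(u,Q \right)} = \frac{-5 + u}{-1 + Q}$
$v = -44$ ($v = - 11 \left(\frac{-5 - 3}{-1 + 3} + 8\right) = - 11 \left(\frac{1}{2} \left(-8\right) + 8\right) = - 11 \left(-4 + 8\right) = \left(-11\right) 4 = -44$)
$v - H{\left(5,9 \right)} = -44 - 8 = -52$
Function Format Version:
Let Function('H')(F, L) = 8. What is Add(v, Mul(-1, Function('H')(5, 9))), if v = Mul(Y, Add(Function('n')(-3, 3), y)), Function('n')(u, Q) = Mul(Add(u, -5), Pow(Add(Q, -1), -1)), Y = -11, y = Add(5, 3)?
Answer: -52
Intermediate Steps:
y = 8
Function('n')(u, Q) = Mul(Pow(Add(-1, Q), -1), Add(-5, u)) (Function('n')(u, Q) = Mul(Add(-5, u), Pow(Add(-1, Q), -1)) = Mul(Pow(Add(-1, Q), -1), Add(-5, u)))
v = -44 (v = Mul(-11, Add(Mul(Pow(Add(-1, 3), -1), Add(-5, -3)), 8)) = Mul(-11, Add(Mul(Pow(2, -1), -8), 8)) = Mul(-11, Add(Mul(Rational(1, 2), -8), 8)) = Mul(-11, Add(-4, 8)) = Mul(-11, 4) = -44)
Add(v, Mul(-1, Function('H')(5, 9))) = Add(-44, Mul(-1, 8)) = Add(-44, -8) = -52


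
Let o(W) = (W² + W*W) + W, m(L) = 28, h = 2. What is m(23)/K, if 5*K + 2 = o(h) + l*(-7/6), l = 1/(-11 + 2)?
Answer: 7560/439 ≈ 17.221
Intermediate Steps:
l = -⅑ (l = 1/(-9) = -⅑ ≈ -0.11111)
o(W) = W + 2*W² (o(W) = (W² + W²) + W = 2*W² + W = W + 2*W²)
K = 439/270 (K = -⅖ + (2*(1 + 2*2) - (-7)/(9*6))/5 = -⅖ + (2*(1 + 4) - (-7)/(9*6))/5 = -⅖ + (2*5 - ⅑*(-7/6))/5 = -⅖ + (10 + 7/54)/5 = -⅖ + (⅕)*(547/54) = -⅖ + 547/270 = 439/270 ≈ 1.6259)
m(23)/K = 28/(439/270) = 28*(270/439) = 7560/439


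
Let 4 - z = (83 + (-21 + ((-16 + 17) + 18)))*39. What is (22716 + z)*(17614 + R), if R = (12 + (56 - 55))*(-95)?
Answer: 320389619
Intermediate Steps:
R = -1235 (R = (12 + 1)*(-95) = 13*(-95) = -1235)
z = -3155 (z = 4 - (83 + (-21 + ((-16 + 17) + 18)))*39 = 4 - (83 + (-21 + (1 + 18)))*39 = 4 - (83 + (-21 + 19))*39 = 4 - (83 - 2)*39 = 4 - 81*39 = 4 - 1*3159 = 4 - 3159 = -3155)
(22716 + z)*(17614 + R) = (22716 - 3155)*(17614 - 1235) = 19561*16379 = 320389619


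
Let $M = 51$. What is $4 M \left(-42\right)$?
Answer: $-8568$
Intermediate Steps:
$4 M \left(-42\right) = 4 \cdot 51 \left(-42\right) = 204 \left(-42\right) = -8568$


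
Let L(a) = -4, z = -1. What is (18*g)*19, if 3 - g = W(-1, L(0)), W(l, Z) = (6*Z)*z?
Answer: -7182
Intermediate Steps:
W(l, Z) = -6*Z (W(l, Z) = (6*Z)*(-1) = -6*Z)
g = -21 (g = 3 - (-6)*(-4) = 3 - 1*24 = 3 - 24 = -21)
(18*g)*19 = (18*(-21))*19 = -378*19 = -7182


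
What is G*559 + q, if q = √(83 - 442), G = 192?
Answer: 107328 + I*√359 ≈ 1.0733e+5 + 18.947*I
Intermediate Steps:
q = I*√359 (q = √(-359) = I*√359 ≈ 18.947*I)
G*559 + q = 192*559 + I*√359 = 107328 + I*√359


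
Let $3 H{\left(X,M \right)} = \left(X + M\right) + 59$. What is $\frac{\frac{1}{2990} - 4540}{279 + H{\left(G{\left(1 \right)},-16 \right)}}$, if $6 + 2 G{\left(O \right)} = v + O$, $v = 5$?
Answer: $- \frac{40723797}{2631200} \approx -15.477$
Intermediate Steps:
$G{\left(O \right)} = - \frac{1}{2} + \frac{O}{2}$ ($G{\left(O \right)} = -3 + \frac{5 + O}{2} = -3 + \left(\frac{5}{2} + \frac{O}{2}\right) = - \frac{1}{2} + \frac{O}{2}$)
$H{\left(X,M \right)} = \frac{59}{3} + \frac{M}{3} + \frac{X}{3}$ ($H{\left(X,M \right)} = \frac{\left(X + M\right) + 59}{3} = \frac{\left(M + X\right) + 59}{3} = \frac{59 + M + X}{3} = \frac{59}{3} + \frac{M}{3} + \frac{X}{3}$)
$\frac{\frac{1}{2990} - 4540}{279 + H{\left(G{\left(1 \right)},-16 \right)}} = \frac{\frac{1}{2990} - 4540}{279 + \left(\frac{59}{3} + \frac{1}{3} \left(-16\right) + \frac{- \frac{1}{2} + \frac{1}{2} \cdot 1}{3}\right)} = \frac{\frac{1}{2990} - 4540}{279 + \left(\frac{59}{3} - \frac{16}{3} + \frac{- \frac{1}{2} + \frac{1}{2}}{3}\right)} = - \frac{13574599}{2990 \left(279 + \left(\frac{59}{3} - \frac{16}{3} + \frac{1}{3} \cdot 0\right)\right)} = - \frac{13574599}{2990 \left(279 + \left(\frac{59}{3} - \frac{16}{3} + 0\right)\right)} = - \frac{13574599}{2990 \left(279 + \frac{43}{3}\right)} = - \frac{13574599}{2990 \cdot \frac{880}{3}} = \left(- \frac{13574599}{2990}\right) \frac{3}{880} = - \frac{40723797}{2631200}$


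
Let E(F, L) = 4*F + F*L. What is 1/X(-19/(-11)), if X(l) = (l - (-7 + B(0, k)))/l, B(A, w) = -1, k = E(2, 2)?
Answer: 19/107 ≈ 0.17757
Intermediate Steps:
k = 12 (k = 2*(4 + 2) = 2*6 = 12)
X(l) = (8 + l)/l (X(l) = (l - (-7 - 1))/l = (l - 1*(-8))/l = (l + 8)/l = (8 + l)/l)
1/X(-19/(-11)) = 1/((8 - 19/(-11))/((-19/(-11)))) = 1/((8 - 19*(-1/11))/((-19*(-1/11)))) = 1/((8 + 19/11)/(19/11)) = 1/((11/19)*(107/11)) = 1/(107/19) = 19/107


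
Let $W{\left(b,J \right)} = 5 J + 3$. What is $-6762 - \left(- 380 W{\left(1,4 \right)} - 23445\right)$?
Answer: $25423$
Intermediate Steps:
$W{\left(b,J \right)} = 3 + 5 J$
$-6762 - \left(- 380 W{\left(1,4 \right)} - 23445\right) = -6762 - \left(- 380 \left(3 + 5 \cdot 4\right) - 23445\right) = -6762 - \left(- 380 \left(3 + 20\right) - 23445\right) = -6762 - \left(\left(-380\right) 23 - 23445\right) = -6762 - \left(-8740 - 23445\right) = -6762 - -32185 = -6762 + 32185 = 25423$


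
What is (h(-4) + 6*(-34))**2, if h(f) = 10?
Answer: 37636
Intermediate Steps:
(h(-4) + 6*(-34))**2 = (10 + 6*(-34))**2 = (10 - 204)**2 = (-194)**2 = 37636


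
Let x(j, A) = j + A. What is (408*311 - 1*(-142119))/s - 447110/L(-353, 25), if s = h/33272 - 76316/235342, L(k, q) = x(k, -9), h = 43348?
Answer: 15957180094260497/57787410441 ≈ 2.7614e+5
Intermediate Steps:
x(j, A) = A + j
L(k, q) = -9 + k
s = 957802383/978787378 (s = 43348/33272 - 76316/235342 = 43348*(1/33272) - 76316*1/235342 = 10837/8318 - 38158/117671 = 957802383/978787378 ≈ 0.97856)
(408*311 - 1*(-142119))/s - 447110/L(-353, 25) = (408*311 - 1*(-142119))/(957802383/978787378) - 447110/(-9 - 353) = (126888 + 142119)*(978787378/957802383) - 447110/(-362) = 269007*(978787378/957802383) - 447110*(-1/362) = 87766885397882/319267461 + 223555/181 = 15957180094260497/57787410441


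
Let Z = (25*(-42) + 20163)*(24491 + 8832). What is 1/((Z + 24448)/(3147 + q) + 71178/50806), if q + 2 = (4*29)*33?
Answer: 9322901/851584389302 ≈ 1.0948e-5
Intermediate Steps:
Z = 636902499 (Z = (-1050 + 20163)*33323 = 19113*33323 = 636902499)
q = 3826 (q = -2 + (4*29)*33 = -2 + 116*33 = -2 + 3828 = 3826)
1/((Z + 24448)/(3147 + q) + 71178/50806) = 1/((636902499 + 24448)/(3147 + 3826) + 71178/50806) = 1/(636926947/6973 + 71178*(1/50806)) = 1/(636926947*(1/6973) + 35589/25403) = 1/(636926947/6973 + 35589/25403) = 1/(851584389302/9322901) = 9322901/851584389302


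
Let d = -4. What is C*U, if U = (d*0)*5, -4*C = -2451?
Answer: 0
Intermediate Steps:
C = 2451/4 (C = -¼*(-2451) = 2451/4 ≈ 612.75)
U = 0 (U = -4*0*5 = 0*5 = 0)
C*U = (2451/4)*0 = 0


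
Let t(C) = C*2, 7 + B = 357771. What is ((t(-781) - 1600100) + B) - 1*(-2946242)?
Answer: 1702344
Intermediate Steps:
B = 357764 (B = -7 + 357771 = 357764)
t(C) = 2*C
((t(-781) - 1600100) + B) - 1*(-2946242) = ((2*(-781) - 1600100) + 357764) - 1*(-2946242) = ((-1562 - 1600100) + 357764) + 2946242 = (-1601662 + 357764) + 2946242 = -1243898 + 2946242 = 1702344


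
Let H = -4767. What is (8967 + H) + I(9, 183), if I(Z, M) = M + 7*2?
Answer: 4397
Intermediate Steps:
I(Z, M) = 14 + M (I(Z, M) = M + 14 = 14 + M)
(8967 + H) + I(9, 183) = (8967 - 4767) + (14 + 183) = 4200 + 197 = 4397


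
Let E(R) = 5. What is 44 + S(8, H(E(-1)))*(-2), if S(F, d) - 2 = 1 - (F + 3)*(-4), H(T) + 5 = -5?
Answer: -50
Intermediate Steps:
H(T) = -10 (H(T) = -5 - 5 = -10)
S(F, d) = 15 + 4*F (S(F, d) = 2 + (1 - (F + 3)*(-4)) = 2 + (1 - (3 + F)*(-4)) = 2 + (1 - (-12 - 4*F)) = 2 + (1 + (12 + 4*F)) = 2 + (13 + 4*F) = 15 + 4*F)
44 + S(8, H(E(-1)))*(-2) = 44 + (15 + 4*8)*(-2) = 44 + (15 + 32)*(-2) = 44 + 47*(-2) = 44 - 94 = -50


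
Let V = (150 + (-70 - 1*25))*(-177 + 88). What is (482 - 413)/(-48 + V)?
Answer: -69/4943 ≈ -0.013959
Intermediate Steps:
V = -4895 (V = (150 + (-70 - 25))*(-89) = (150 - 95)*(-89) = 55*(-89) = -4895)
(482 - 413)/(-48 + V) = (482 - 413)/(-48 - 4895) = 69/(-4943) = 69*(-1/4943) = -69/4943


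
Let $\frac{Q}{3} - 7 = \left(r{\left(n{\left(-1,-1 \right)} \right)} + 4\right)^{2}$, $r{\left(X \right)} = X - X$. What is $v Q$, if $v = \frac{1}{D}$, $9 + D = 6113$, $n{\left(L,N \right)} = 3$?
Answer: $\frac{69}{6104} \approx 0.011304$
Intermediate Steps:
$r{\left(X \right)} = 0$
$D = 6104$ ($D = -9 + 6113 = 6104$)
$Q = 69$ ($Q = 21 + 3 \left(0 + 4\right)^{2} = 21 + 3 \cdot 4^{2} = 21 + 3 \cdot 16 = 21 + 48 = 69$)
$v = \frac{1}{6104} \approx 0.00016383$
$v Q = \frac{1}{6104} \cdot 69 = \frac{69}{6104}$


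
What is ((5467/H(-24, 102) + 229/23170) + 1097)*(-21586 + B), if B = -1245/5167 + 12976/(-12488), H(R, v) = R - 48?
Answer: -49431757709687183263/2242583613480 ≈ -2.2042e+7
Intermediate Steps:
H(R, v) = -48 + R
B = -10324319/8065687 (B = -1245*1/5167 + 12976*(-1/12488) = -1245/5167 - 1622/1561 = -10324319/8065687 ≈ -1.2800)
((5467/H(-24, 102) + 229/23170) + 1097)*(-21586 + B) = ((5467/(-48 - 24) + 229/23170) + 1097)*(-21586 - 10324319/8065687) = ((5467/(-72) + 229*(1/23170)) + 1097)*(-174116243901/8065687) = ((5467*(-1/72) + 229/23170) + 1097)*(-174116243901/8065687) = ((-5467/72 + 229/23170) + 1097)*(-174116243901/8065687) = (-63326951/834120 + 1097)*(-174116243901/8065687) = (851702689/834120)*(-174116243901/8065687) = -49431757709687183263/2242583613480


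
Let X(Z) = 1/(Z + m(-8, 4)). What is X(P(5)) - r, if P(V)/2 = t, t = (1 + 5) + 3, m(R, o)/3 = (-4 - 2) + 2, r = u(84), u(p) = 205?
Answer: -1229/6 ≈ -204.83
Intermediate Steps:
r = 205
m(R, o) = -12 (m(R, o) = 3*((-4 - 2) + 2) = 3*(-6 + 2) = 3*(-4) = -12)
t = 9 (t = 6 + 3 = 9)
P(V) = 18 (P(V) = 2*9 = 18)
X(Z) = 1/(-12 + Z) (X(Z) = 1/(Z - 12) = 1/(-12 + Z))
X(P(5)) - r = 1/(-12 + 18) - 1*205 = 1/6 - 205 = -1229/6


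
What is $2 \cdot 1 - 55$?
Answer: $-53$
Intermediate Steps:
$2 \cdot 1 - 55 = 2 - 55 = -53$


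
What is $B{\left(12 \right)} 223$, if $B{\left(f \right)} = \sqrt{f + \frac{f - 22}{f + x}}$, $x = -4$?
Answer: $\frac{223 \sqrt{43}}{2} \approx 731.15$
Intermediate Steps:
$B{\left(f \right)} = \sqrt{f + \frac{-22 + f}{-4 + f}}$ ($B{\left(f \right)} = \sqrt{f + \frac{f - 22}{f - 4}} = \sqrt{f + \frac{-22 + f}{-4 + f}}$)
$B{\left(12 \right)} 223 = \sqrt{\frac{-22 + 12 + 12 \left(-4 + 12\right)}{-4 + 12}} \cdot 223 = \sqrt{\frac{-22 + 12 + 12 \cdot 8}{8}} \cdot 223 = \sqrt{\frac{-22 + 12 + 96}{8}} \cdot 223 = \sqrt{\frac{1}{8} \cdot 86} \cdot 223 = \sqrt{\frac{43}{4}} \cdot 223 = \frac{\sqrt{43}}{2} \cdot 223 = \frac{223 \sqrt{43}}{2}$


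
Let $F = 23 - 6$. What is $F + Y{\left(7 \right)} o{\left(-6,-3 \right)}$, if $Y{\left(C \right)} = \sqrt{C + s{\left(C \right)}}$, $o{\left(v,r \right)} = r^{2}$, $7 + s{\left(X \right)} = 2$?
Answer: $17 + 9 \sqrt{2} \approx 29.728$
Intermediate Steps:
$F = 17$
$s{\left(X \right)} = -5$ ($s{\left(X \right)} = -7 + 2 = -5$)
$Y{\left(C \right)} = \sqrt{-5 + C}$ ($Y{\left(C \right)} = \sqrt{C - 5} = \sqrt{-5 + C}$)
$F + Y{\left(7 \right)} o{\left(-6,-3 \right)} = 17 + \sqrt{-5 + 7} \left(-3\right)^{2} = 17 + \sqrt{2} \cdot 9 = 17 + 9 \sqrt{2}$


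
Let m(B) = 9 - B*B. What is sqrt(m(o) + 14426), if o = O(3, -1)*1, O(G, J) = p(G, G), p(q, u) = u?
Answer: sqrt(14426) ≈ 120.11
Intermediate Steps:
O(G, J) = G
o = 3 (o = 3*1 = 3)
m(B) = 9 - B**2
sqrt(m(o) + 14426) = sqrt((9 - 1*3**2) + 14426) = sqrt((9 - 1*9) + 14426) = sqrt((9 - 9) + 14426) = sqrt(0 + 14426) = sqrt(14426)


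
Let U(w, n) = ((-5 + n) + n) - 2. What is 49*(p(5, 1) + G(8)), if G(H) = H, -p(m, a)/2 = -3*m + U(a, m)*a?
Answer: 1568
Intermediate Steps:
U(w, n) = -7 + 2*n (U(w, n) = (-5 + 2*n) - 2 = -7 + 2*n)
p(m, a) = 6*m - 2*a*(-7 + 2*m) (p(m, a) = -2*(-3*m + (-7 + 2*m)*a) = -2*(-3*m + a*(-7 + 2*m)) = 6*m - 2*a*(-7 + 2*m))
49*(p(5, 1) + G(8)) = 49*((6*5 - 2*1*(-7 + 2*5)) + 8) = 49*((30 - 2*1*(-7 + 10)) + 8) = 49*((30 - 2*1*3) + 8) = 49*((30 - 6) + 8) = 49*(24 + 8) = 49*32 = 1568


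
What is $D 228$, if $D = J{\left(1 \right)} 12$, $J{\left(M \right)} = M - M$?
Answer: $0$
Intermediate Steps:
$J{\left(M \right)} = 0$
$D = 0$ ($D = 0 \cdot 12 = 0$)
$D 228 = 0 \cdot 228 = 0$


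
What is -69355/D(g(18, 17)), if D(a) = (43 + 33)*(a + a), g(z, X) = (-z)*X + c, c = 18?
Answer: 69355/43776 ≈ 1.5843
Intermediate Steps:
g(z, X) = 18 - X*z (g(z, X) = (-z)*X + 18 = -X*z + 18 = 18 - X*z)
D(a) = 152*a (D(a) = 76*(2*a) = 152*a)
-69355/D(g(18, 17)) = -69355*1/(152*(18 - 1*17*18)) = -69355*1/(152*(18 - 306)) = -69355/(152*(-288)) = -69355/(-43776) = -69355*(-1/43776) = 69355/43776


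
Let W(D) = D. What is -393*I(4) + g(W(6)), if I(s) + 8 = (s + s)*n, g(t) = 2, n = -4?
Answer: 15722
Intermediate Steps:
I(s) = -8 - 8*s (I(s) = -8 + (s + s)*(-4) = -8 + (2*s)*(-4) = -8 - 8*s)
-393*I(4) + g(W(6)) = -393*(-8 - 8*4) + 2 = -393*(-8 - 32) + 2 = -393*(-40) + 2 = 15720 + 2 = 15722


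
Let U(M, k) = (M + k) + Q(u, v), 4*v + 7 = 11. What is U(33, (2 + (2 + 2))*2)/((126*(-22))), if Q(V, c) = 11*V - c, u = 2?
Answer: -1/42 ≈ -0.023810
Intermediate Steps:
v = 1 (v = -7/4 + (¼)*11 = -7/4 + 11/4 = 1)
Q(V, c) = -c + 11*V
U(M, k) = 21 + M + k (U(M, k) = (M + k) + (-1*1 + 11*2) = (M + k) + (-1 + 22) = (M + k) + 21 = 21 + M + k)
U(33, (2 + (2 + 2))*2)/((126*(-22))) = (21 + 33 + (2 + (2 + 2))*2)/((126*(-22))) = (21 + 33 + (2 + 4)*2)/(-2772) = (21 + 33 + 6*2)*(-1/2772) = (21 + 33 + 12)*(-1/2772) = 66*(-1/2772) = -1/42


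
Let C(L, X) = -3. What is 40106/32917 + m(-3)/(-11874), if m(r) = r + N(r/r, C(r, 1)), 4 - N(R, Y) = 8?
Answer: 476449063/390856458 ≈ 1.2190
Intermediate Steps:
N(R, Y) = -4 (N(R, Y) = 4 - 1*8 = 4 - 8 = -4)
m(r) = -4 + r (m(r) = r - 4 = -4 + r)
40106/32917 + m(-3)/(-11874) = 40106/32917 + (-4 - 3)/(-11874) = 40106*(1/32917) - 7*(-1/11874) = 40106/32917 + 7/11874 = 476449063/390856458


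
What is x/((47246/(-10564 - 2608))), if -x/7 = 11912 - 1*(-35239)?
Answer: 2173755402/23623 ≈ 92019.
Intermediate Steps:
x = -330057 (x = -7*(11912 - 1*(-35239)) = -7*(11912 + 35239) = -7*47151 = -330057)
x/((47246/(-10564 - 2608))) = -330057/(47246/(-10564 - 2608)) = -330057/(47246/(-13172)) = -330057/(47246*(-1/13172)) = -330057/(-23623/6586) = -330057*(-6586/23623) = 2173755402/23623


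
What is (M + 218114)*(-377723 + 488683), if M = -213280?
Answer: 536380640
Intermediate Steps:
(M + 218114)*(-377723 + 488683) = (-213280 + 218114)*(-377723 + 488683) = 4834*110960 = 536380640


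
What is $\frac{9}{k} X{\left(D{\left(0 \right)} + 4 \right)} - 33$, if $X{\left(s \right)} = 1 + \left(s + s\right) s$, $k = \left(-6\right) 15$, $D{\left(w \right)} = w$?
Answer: $- \frac{363}{10} \approx -36.3$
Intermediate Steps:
$k = -90$
$X{\left(s \right)} = 1 + 2 s^{2}$ ($X{\left(s \right)} = 1 + 2 s s = 1 + 2 s^{2}$)
$\frac{9}{k} X{\left(D{\left(0 \right)} + 4 \right)} - 33 = \frac{9}{-90} \left(1 + 2 \left(0 + 4\right)^{2}\right) - 33 = 9 \left(- \frac{1}{90}\right) \left(1 + 2 \cdot 4^{2}\right) - 33 = - \frac{1 + 2 \cdot 16}{10} - 33 = - \frac{1 + 32}{10} - 33 = \left(- \frac{1}{10}\right) 33 - 33 = - \frac{33}{10} - 33 = - \frac{363}{10}$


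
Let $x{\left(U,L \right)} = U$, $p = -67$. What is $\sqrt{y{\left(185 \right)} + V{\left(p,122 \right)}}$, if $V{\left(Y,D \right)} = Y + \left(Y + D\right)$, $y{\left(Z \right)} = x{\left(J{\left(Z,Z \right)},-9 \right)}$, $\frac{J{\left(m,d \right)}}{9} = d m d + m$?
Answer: $\sqrt{56986278} \approx 7548.9$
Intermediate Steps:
$J{\left(m,d \right)} = 9 m + 9 m d^{2}$ ($J{\left(m,d \right)} = 9 \left(d m d + m\right) = 9 \left(m d^{2} + m\right) = 9 \left(m + m d^{2}\right) = 9 m + 9 m d^{2}$)
$y{\left(Z \right)} = 9 Z \left(1 + Z^{2}\right)$
$V{\left(Y,D \right)} = D + 2 Y$ ($V{\left(Y,D \right)} = Y + \left(D + Y\right) = D + 2 Y$)
$\sqrt{y{\left(185 \right)} + V{\left(p,122 \right)}} = \sqrt{9 \cdot 185 \left(1 + 185^{2}\right) + \left(122 + 2 \left(-67\right)\right)} = \sqrt{9 \cdot 185 \left(1 + 34225\right) + \left(122 - 134\right)} = \sqrt{9 \cdot 185 \cdot 34226 - 12} = \sqrt{56986290 - 12} = \sqrt{56986278}$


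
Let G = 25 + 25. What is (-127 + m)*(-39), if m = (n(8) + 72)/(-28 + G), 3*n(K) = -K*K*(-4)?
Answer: 51415/11 ≈ 4674.1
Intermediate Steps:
G = 50
n(K) = 4*K²/3 (n(K) = (-K*K*(-4))/3 = (-K²*(-4))/3 = (4*K²)/3 = 4*K²/3)
m = 236/33 (m = ((4/3)*8² + 72)/(-28 + 50) = ((4/3)*64 + 72)/22 = (256/3 + 72)*(1/22) = (472/3)*(1/22) = 236/33 ≈ 7.1515)
(-127 + m)*(-39) = (-127 + 236/33)*(-39) = -3955/33*(-39) = 51415/11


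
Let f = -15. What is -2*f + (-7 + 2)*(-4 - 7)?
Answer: 85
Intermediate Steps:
-2*f + (-7 + 2)*(-4 - 7) = -2*(-15) + (-7 + 2)*(-4 - 7) = 30 - 5*(-11) = 30 + 55 = 85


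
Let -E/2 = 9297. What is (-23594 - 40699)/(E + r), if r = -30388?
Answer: 64293/48982 ≈ 1.3126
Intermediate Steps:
E = -18594 (E = -2*9297 = -18594)
(-23594 - 40699)/(E + r) = (-23594 - 40699)/(-18594 - 30388) = -64293/(-48982) = -64293*(-1/48982) = 64293/48982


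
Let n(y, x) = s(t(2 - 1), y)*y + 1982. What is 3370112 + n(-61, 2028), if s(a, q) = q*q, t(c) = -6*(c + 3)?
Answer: 3145113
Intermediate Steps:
t(c) = -18 - 6*c (t(c) = -6*(3 + c) = -18 - 6*c)
s(a, q) = q²
n(y, x) = 1982 + y³ (n(y, x) = y²*y + 1982 = y³ + 1982 = 1982 + y³)
3370112 + n(-61, 2028) = 3370112 + (1982 + (-61)³) = 3370112 + (1982 - 226981) = 3370112 - 224999 = 3145113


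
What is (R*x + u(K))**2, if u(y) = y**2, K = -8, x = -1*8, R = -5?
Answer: 10816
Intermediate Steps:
x = -8
(R*x + u(K))**2 = (-5*(-8) + (-8)**2)**2 = (40 + 64)**2 = 104**2 = 10816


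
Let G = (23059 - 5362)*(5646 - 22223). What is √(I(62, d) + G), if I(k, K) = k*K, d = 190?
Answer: I*√293351389 ≈ 17128.0*I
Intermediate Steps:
G = -293363169 (G = 17697*(-16577) = -293363169)
I(k, K) = K*k
√(I(62, d) + G) = √(190*62 - 293363169) = √(11780 - 293363169) = √(-293351389) = I*√293351389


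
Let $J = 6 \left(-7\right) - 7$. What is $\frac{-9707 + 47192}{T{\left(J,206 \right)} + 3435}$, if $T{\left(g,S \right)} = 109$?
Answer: $\frac{37485}{3544} \approx 10.577$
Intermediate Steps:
$J = -49$ ($J = -42 - 7 = -49$)
$\frac{-9707 + 47192}{T{\left(J,206 \right)} + 3435} = \frac{-9707 + 47192}{109 + 3435} = \frac{37485}{3544}$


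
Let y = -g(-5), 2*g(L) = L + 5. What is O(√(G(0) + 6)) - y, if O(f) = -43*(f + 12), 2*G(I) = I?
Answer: -516 - 43*√6 ≈ -621.33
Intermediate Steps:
G(I) = I/2
O(f) = -516 - 43*f (O(f) = -43*(12 + f) = -516 - 43*f)
g(L) = 5/2 + L/2 (g(L) = (L + 5)/2 = (5 + L)/2 = 5/2 + L/2)
y = 0 (y = -(5/2 + (½)*(-5)) = -(5/2 - 5/2) = -1*0 = 0)
O(√(G(0) + 6)) - y = (-516 - 43*√((½)*0 + 6)) - 1*0 = (-516 - 43*√(0 + 6)) + 0 = (-516 - 43*√6) + 0 = -516 - 43*√6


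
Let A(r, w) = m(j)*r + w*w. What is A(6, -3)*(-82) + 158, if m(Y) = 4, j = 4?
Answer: -2548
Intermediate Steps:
A(r, w) = w² + 4*r (A(r, w) = 4*r + w*w = 4*r + w² = w² + 4*r)
A(6, -3)*(-82) + 158 = ((-3)² + 4*6)*(-82) + 158 = (9 + 24)*(-82) + 158 = 33*(-82) + 158 = -2706 + 158 = -2548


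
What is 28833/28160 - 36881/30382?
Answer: -7389307/38888960 ≈ -0.19001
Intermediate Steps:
28833/28160 - 36881/30382 = -7389307/38888960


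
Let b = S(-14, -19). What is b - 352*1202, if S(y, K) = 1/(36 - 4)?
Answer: -13539327/32 ≈ -4.2310e+5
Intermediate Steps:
S(y, K) = 1/32
b = 1/32 ≈ 0.031250
b - 352*1202 = 1/32 - 352*1202 = 1/32 - 423104 = -13539327/32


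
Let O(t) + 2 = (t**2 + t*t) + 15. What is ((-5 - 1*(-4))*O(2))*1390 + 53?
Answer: -29137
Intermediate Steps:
O(t) = 13 + 2*t**2 (O(t) = -2 + ((t**2 + t*t) + 15) = -2 + ((t**2 + t**2) + 15) = -2 + (2*t**2 + 15) = -2 + (15 + 2*t**2) = 13 + 2*t**2)
((-5 - 1*(-4))*O(2))*1390 + 53 = ((-5 - 1*(-4))*(13 + 2*2**2))*1390 + 53 = ((-5 + 4)*(13 + 2*4))*1390 + 53 = -(13 + 8)*1390 + 53 = -1*21*1390 + 53 = -21*1390 + 53 = -29190 + 53 = -29137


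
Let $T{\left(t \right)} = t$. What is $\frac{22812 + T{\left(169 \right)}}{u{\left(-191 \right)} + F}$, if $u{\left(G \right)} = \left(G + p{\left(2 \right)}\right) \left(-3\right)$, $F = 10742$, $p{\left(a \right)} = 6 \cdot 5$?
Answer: $\frac{22981}{11225} \approx 2.0473$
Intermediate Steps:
$p{\left(a \right)} = 30$
$u{\left(G \right)} = -90 - 3 G$ ($u{\left(G \right)} = \left(G + 30\right) \left(-3\right) = \left(30 + G\right) \left(-3\right) = -90 - 3 G$)
$\frac{22812 + T{\left(169 \right)}}{u{\left(-191 \right)} + F} = \frac{22812 + 169}{\left(-90 - -573\right) + 10742} = \frac{22981}{\left(-90 + 573\right) + 10742} = \frac{22981}{483 + 10742} = \frac{22981}{11225}$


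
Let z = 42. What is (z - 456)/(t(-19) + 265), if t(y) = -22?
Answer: -46/27 ≈ -1.7037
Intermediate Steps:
(z - 456)/(t(-19) + 265) = (42 - 456)/(-22 + 265) = -414/243 = -414*1/243 = -46/27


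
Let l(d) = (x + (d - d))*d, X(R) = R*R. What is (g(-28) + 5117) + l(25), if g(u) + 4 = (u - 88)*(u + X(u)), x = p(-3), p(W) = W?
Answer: -82658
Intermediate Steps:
x = -3
X(R) = R**2
l(d) = -3*d (l(d) = (-3 + (d - d))*d = (-3 + 0)*d = -3*d)
g(u) = -4 + (-88 + u)*(u + u**2) (g(u) = -4 + (u - 88)*(u + u**2) = -4 + (-88 + u)*(u + u**2))
(g(-28) + 5117) + l(25) = ((-4 + (-28)**3 - 88*(-28) - 87*(-28)**2) + 5117) - 3*25 = ((-4 - 21952 + 2464 - 87*784) + 5117) - 75 = ((-4 - 21952 + 2464 - 68208) + 5117) - 75 = (-87700 + 5117) - 75 = -82583 - 75 = -82658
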